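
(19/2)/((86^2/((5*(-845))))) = -80275/14792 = -5.43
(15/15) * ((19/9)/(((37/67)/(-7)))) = -8911/333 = -26.76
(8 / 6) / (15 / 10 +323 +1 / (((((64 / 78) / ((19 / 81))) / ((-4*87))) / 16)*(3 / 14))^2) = 1944 / 80452309313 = 0.00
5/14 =0.36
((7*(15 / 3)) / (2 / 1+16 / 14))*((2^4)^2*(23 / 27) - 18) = 661745 / 297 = 2228.10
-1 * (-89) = 89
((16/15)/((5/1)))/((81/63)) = 112/675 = 0.17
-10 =-10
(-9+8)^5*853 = -853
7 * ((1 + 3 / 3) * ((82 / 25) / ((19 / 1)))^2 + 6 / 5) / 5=1.76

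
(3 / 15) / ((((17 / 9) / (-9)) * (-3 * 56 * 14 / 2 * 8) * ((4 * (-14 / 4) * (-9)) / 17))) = 3 / 219520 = 0.00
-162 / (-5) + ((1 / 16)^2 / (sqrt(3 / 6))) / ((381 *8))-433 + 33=-1838 / 5 + sqrt(2) / 780288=-367.60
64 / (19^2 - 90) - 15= -4001 / 271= -14.76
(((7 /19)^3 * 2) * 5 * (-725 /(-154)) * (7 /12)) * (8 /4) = 1243375 /452694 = 2.75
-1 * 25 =-25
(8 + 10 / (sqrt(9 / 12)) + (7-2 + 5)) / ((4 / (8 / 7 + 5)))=45.38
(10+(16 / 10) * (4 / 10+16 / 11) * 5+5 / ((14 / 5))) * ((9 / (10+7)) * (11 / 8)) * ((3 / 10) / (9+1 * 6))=184491 / 476000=0.39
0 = 0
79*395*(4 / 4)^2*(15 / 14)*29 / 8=13574175 / 112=121197.99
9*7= 63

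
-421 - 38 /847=-356625 /847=-421.04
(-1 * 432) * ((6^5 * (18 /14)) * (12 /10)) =-181398528 /35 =-5182815.09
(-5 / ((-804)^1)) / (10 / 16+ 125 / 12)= 2 / 3551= 0.00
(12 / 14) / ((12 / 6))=3 / 7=0.43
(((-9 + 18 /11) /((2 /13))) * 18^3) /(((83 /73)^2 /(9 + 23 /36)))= -157720659759 /75779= -2081324.11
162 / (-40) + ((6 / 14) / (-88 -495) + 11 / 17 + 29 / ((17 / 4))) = 4745183 / 1387540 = 3.42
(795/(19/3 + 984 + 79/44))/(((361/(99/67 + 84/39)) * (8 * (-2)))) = -82981305/164712792764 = -0.00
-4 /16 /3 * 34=-17 /6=-2.83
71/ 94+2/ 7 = 685/ 658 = 1.04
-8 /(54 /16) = -64 /27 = -2.37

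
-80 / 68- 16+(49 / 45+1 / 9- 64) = -79.98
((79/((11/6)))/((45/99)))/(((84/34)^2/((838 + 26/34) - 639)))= 760138/245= 3102.60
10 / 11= 0.91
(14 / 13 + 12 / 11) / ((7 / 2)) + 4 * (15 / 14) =4910 / 1001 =4.91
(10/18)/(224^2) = 5/451584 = 0.00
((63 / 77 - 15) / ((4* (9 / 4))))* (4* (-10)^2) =-20800 / 33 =-630.30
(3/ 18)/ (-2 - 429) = -1/ 2586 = -0.00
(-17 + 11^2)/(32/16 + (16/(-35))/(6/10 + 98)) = 179452/3443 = 52.12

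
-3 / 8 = -0.38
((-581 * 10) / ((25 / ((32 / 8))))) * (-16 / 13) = 1144.12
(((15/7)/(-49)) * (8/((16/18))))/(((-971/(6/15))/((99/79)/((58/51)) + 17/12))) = 623169/1526048846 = 0.00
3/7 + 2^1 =17/7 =2.43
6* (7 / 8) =21 / 4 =5.25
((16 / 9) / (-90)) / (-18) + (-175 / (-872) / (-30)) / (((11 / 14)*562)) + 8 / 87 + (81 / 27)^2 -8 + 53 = 30823530113249 / 569824366320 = 54.09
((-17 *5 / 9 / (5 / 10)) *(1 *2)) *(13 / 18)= -2210 / 81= -27.28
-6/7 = -0.86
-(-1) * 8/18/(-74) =-2/333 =-0.01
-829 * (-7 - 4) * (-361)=-3291959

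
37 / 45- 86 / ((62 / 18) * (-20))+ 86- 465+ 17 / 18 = -174833 / 465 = -375.98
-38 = -38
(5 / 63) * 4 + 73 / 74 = 6079 / 4662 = 1.30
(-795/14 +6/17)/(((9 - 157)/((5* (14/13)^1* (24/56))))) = 5445/6188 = 0.88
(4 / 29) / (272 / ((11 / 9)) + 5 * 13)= 44 / 91727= 0.00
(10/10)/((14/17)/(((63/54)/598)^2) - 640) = 119/25671328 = 0.00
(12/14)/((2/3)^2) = 27/14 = 1.93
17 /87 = 0.20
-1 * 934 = -934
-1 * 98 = -98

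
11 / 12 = 0.92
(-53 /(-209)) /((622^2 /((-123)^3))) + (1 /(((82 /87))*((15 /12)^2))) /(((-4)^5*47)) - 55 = -7007895728467543 /124651858249600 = -56.22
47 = 47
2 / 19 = 0.11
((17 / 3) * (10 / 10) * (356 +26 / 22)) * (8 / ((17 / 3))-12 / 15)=204308 / 165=1238.23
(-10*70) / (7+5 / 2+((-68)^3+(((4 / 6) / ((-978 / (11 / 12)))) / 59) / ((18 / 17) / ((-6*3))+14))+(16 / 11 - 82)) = 1895406836400 / 851587460606579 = 0.00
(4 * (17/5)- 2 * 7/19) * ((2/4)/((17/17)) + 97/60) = 77597/2850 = 27.23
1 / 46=0.02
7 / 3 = 2.33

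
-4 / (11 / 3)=-12 / 11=-1.09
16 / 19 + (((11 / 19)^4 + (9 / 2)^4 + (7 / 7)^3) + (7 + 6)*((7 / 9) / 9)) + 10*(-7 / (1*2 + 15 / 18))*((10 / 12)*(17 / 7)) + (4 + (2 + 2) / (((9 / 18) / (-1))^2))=64710888433 / 168896016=383.14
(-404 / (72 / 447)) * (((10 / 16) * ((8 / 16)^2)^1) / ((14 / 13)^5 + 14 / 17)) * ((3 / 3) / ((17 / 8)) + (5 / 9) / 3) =-240266299351 / 2124123264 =-113.11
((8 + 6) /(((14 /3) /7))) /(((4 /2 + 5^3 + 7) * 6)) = 7 /268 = 0.03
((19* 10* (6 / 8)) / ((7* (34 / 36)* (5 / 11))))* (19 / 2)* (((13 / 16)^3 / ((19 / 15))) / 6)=61988355 / 1949696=31.79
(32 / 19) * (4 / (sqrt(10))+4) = 64 * sqrt(10) / 95+128 / 19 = 8.87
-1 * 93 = -93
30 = 30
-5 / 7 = -0.71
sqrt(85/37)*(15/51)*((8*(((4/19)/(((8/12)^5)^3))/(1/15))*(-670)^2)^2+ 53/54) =78764978055226568340755610095*sqrt(3145)/401792237568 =10993650827591379974.77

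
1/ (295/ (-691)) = -691/ 295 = -2.34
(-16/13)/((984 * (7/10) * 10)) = -2/11193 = -0.00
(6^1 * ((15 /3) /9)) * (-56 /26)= -280 /39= -7.18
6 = 6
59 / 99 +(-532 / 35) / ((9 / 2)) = -153 / 55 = -2.78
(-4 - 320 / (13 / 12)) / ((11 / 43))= -167356 / 143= -1170.32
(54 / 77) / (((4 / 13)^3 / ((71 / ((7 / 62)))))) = 130561119 / 8624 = 15139.28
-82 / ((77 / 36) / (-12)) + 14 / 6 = 106811 / 231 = 462.39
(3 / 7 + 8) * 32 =1888 / 7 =269.71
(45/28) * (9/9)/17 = 45/476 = 0.09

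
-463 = -463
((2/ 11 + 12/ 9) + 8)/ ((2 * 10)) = 157/ 330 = 0.48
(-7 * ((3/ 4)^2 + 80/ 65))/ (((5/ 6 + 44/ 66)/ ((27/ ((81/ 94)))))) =-122717/ 468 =-262.22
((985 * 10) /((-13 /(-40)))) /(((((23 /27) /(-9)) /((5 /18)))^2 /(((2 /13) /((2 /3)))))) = 60239.68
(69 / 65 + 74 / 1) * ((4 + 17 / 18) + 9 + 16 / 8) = 1400273 / 1170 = 1196.81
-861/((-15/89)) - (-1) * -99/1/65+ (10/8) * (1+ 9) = 133109/26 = 5119.58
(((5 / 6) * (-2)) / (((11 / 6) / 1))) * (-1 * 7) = 6.36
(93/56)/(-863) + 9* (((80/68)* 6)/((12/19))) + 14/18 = 749504723/7394184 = 101.36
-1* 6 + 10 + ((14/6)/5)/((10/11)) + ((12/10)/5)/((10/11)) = 3583/750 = 4.78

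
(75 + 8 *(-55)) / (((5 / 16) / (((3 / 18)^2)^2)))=-73 / 81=-0.90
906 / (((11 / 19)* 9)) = 5738 / 33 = 173.88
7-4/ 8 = 13/ 2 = 6.50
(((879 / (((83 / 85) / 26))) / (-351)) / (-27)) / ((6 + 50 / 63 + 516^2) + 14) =174335 / 18796878279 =0.00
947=947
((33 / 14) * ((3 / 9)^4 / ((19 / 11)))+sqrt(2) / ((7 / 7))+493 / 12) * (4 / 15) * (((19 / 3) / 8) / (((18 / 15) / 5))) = 95 * sqrt(2) / 108+2951815 / 81648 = 37.40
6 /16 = 3 /8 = 0.38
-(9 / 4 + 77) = -317 / 4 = -79.25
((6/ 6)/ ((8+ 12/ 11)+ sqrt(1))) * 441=1617/ 37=43.70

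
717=717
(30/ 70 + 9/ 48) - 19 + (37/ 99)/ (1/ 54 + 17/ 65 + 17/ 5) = -18.28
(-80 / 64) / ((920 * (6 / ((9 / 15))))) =-1 / 7360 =-0.00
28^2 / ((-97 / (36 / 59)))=-28224 / 5723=-4.93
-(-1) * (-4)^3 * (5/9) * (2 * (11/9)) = -7040/81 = -86.91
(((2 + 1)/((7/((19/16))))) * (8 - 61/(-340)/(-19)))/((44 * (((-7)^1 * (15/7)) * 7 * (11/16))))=-0.00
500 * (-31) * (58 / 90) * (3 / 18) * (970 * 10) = -436015000 / 27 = -16148703.70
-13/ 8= -1.62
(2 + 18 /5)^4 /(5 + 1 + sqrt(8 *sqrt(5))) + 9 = 9 + 614656 /(625 *(2 *sqrt(2) *5^(1 /4) + 6)) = 105.14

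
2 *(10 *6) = 120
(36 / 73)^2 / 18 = 0.01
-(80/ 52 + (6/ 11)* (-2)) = -64/ 143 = -0.45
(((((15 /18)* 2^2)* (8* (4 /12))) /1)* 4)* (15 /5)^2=320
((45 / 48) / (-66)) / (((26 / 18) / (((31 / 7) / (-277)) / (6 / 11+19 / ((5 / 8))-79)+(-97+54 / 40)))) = 29410992903 / 31267972736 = 0.94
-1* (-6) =6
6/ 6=1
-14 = -14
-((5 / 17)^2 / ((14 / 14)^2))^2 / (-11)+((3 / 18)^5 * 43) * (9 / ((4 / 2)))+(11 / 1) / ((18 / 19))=18474004217 / 1587567168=11.64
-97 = -97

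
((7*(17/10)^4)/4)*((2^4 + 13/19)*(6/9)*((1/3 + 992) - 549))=1297331693/18000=72073.98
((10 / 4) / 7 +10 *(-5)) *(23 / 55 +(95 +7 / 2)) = -1512459 / 308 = -4910.58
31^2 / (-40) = -961 / 40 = -24.02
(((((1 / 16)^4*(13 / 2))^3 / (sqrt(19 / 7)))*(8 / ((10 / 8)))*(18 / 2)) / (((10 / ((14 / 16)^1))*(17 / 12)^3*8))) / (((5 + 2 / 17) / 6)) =3737097*sqrt(133) / 280136211352675942400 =0.00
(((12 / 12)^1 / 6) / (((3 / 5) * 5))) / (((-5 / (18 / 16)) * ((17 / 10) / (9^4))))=-6561 / 136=-48.24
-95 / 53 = -1.79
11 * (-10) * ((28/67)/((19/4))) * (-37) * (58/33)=2403520/3819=629.36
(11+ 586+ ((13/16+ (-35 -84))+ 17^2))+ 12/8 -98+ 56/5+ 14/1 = 55721/80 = 696.51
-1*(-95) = 95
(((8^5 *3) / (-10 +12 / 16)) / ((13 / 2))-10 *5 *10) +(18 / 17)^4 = -85719894116 / 40173601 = -2133.74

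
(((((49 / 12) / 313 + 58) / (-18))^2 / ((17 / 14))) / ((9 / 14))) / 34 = 2326476027841 / 5944379584032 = 0.39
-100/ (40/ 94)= -235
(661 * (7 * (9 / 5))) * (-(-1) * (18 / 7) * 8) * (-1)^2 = 856656 / 5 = 171331.20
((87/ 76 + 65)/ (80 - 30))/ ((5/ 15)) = 15081/ 3800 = 3.97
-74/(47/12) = -888/47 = -18.89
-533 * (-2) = 1066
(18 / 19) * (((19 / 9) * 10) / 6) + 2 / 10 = 53 / 15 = 3.53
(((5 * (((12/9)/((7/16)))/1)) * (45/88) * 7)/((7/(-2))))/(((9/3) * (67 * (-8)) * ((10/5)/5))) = 125/5159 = 0.02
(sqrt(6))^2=6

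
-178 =-178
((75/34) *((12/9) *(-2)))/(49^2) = -100/40817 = -0.00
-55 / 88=-5 / 8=-0.62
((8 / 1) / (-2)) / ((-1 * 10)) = 2 / 5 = 0.40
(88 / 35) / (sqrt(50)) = 44*sqrt(2) / 175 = 0.36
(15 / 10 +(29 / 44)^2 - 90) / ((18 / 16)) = -170495 / 2178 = -78.28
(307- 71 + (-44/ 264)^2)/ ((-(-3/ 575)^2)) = -2809320625/ 324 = -8670742.67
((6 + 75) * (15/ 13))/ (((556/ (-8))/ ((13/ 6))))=-405/ 139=-2.91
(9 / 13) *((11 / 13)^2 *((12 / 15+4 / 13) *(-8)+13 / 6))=-947793 / 285610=-3.32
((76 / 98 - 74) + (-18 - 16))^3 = -145034127064 / 117649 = -1232769.74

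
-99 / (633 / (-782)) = 25806 / 211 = 122.30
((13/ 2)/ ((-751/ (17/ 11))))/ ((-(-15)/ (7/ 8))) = -1547/ 1982640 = -0.00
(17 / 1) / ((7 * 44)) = 17 / 308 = 0.06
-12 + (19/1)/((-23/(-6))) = -162/23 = -7.04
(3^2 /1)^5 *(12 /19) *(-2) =-1417176 /19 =-74588.21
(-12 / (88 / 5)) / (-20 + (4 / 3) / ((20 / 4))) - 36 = -234207 / 6512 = -35.97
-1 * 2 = -2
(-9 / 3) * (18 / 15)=-18 / 5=-3.60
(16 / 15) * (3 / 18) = 0.18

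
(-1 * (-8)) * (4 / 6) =16 / 3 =5.33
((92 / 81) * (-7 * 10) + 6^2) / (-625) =3524 / 50625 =0.07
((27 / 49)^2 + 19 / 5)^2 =2426941696 / 144120025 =16.84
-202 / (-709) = 202 / 709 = 0.28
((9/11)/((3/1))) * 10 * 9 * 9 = 2430/11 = 220.91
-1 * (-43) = 43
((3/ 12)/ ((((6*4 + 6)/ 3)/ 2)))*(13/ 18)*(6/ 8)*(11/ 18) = 143/ 8640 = 0.02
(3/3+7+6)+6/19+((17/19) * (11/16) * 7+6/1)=7485/304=24.62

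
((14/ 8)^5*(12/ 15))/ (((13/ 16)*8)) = 16807/ 8320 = 2.02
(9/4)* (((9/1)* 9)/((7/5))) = 3645/28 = 130.18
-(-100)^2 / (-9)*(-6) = -20000 / 3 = -6666.67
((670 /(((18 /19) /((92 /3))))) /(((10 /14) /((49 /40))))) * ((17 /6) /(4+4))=170725849 /12960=13173.29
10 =10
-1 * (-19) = 19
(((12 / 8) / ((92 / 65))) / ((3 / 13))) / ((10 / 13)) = 5.97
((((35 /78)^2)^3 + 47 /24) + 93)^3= 9781694451910544859654549114474787120129 /11420966257169880253255495209713664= 856468.20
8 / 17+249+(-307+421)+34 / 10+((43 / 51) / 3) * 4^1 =281516 / 765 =367.99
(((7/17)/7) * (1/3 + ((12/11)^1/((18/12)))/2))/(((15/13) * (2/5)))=299/3366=0.09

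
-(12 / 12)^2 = -1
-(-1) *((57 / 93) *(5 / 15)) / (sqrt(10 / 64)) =76 *sqrt(10) / 465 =0.52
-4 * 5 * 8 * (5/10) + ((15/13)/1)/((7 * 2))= -14545/182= -79.92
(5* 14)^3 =343000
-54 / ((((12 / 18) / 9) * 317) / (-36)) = 26244 / 317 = 82.79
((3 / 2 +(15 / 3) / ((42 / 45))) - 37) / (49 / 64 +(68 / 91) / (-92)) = -4037696 / 101469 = -39.79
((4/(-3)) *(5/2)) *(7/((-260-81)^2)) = -70/348843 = -0.00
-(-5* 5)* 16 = 400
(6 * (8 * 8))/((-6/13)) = -832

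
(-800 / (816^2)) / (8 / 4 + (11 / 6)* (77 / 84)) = -5 / 15317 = -0.00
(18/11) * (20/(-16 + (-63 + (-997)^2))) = 12/364441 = 0.00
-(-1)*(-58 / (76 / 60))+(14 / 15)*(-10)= -3142 / 57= -55.12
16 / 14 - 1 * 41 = -279 / 7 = -39.86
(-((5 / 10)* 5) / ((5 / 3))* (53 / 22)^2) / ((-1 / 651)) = 5485977 / 968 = 5667.33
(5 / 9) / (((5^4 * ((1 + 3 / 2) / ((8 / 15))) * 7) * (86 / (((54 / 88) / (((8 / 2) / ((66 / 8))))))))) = 3 / 7525000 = 0.00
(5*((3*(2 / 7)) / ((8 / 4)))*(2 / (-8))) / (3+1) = -15 / 112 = -0.13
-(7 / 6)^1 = -1.17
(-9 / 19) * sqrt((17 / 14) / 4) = -9 * sqrt(238) / 532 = -0.26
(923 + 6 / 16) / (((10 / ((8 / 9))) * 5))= 7387 / 450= 16.42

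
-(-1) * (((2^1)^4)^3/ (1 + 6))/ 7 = 83.59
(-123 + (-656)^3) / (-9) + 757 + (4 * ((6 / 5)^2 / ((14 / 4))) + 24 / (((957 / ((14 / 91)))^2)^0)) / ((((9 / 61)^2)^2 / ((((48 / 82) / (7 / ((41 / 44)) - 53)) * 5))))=1492470897520712 / 47585475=31364001.25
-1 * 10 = -10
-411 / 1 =-411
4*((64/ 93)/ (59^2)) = 256/ 323733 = 0.00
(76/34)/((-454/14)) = -266/3859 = -0.07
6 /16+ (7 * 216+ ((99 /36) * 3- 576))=7557 /8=944.62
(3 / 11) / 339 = 1 / 1243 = 0.00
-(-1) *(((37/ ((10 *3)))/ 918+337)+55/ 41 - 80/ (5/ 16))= 92976557/ 1129140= 82.34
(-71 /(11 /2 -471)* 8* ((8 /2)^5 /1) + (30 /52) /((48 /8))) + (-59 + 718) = 92397891 /48412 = 1908.57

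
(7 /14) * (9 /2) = 9 /4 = 2.25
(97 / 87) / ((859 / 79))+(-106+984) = 65623237 / 74733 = 878.10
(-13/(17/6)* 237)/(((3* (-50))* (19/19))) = 7.25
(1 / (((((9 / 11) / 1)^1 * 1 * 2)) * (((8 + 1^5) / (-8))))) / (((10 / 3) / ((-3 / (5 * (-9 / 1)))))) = -22 / 2025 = -0.01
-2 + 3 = 1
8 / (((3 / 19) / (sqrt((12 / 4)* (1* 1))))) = 152* sqrt(3) / 3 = 87.76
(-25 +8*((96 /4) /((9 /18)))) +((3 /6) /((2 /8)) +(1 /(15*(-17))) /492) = 45291059 /125460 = 361.00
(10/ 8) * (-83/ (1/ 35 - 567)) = 14525/ 79376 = 0.18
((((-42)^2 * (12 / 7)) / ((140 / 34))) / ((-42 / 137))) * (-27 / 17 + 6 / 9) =77268 / 35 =2207.66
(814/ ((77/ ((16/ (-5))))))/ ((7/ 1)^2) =-1184/ 1715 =-0.69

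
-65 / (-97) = 65 / 97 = 0.67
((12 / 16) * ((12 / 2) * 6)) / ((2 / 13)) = 351 / 2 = 175.50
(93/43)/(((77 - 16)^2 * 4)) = 93/640012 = 0.00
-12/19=-0.63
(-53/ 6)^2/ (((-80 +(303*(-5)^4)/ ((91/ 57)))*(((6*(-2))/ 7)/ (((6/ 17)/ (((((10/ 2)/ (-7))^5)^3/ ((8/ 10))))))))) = 8494968479270838019/ 503669902038574218750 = 0.02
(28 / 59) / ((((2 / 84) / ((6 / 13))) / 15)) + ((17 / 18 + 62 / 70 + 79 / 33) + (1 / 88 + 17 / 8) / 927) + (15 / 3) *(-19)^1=1436171291 / 30415385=47.22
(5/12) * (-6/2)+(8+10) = 67/4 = 16.75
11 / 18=0.61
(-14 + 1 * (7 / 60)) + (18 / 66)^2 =-100253 / 7260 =-13.81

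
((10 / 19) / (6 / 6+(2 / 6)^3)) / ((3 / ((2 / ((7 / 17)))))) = 765 / 931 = 0.82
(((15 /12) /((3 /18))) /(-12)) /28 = -5 /224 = -0.02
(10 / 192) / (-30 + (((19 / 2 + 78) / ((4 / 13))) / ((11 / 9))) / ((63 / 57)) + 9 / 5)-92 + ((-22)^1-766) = -847091245 / 962604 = -880.00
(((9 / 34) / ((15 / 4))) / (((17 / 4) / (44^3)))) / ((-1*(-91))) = 15.55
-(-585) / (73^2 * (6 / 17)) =3315 / 10658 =0.31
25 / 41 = 0.61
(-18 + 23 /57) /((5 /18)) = -6018 /95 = -63.35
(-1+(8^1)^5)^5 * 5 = 188865838036335555543035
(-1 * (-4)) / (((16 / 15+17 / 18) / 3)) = 1080 / 181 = 5.97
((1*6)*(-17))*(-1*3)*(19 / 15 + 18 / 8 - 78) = -227919 / 10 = -22791.90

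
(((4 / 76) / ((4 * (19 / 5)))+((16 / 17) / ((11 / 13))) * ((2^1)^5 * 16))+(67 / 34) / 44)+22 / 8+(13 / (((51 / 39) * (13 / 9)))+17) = 321969467 / 540056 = 596.18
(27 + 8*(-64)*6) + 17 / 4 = -12163 / 4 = -3040.75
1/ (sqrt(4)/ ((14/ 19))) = 7/ 19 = 0.37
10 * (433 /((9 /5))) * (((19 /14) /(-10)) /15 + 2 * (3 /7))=771173 /378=2040.14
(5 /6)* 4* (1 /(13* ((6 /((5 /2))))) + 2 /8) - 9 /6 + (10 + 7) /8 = 1465 /936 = 1.57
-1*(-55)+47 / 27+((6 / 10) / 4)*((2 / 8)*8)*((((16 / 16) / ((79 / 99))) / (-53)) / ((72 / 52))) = 128278097 / 2260980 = 56.74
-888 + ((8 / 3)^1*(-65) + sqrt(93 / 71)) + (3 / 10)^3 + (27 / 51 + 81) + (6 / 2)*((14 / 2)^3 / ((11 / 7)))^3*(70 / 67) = sqrt(6603) / 71 + 148235729870816729 / 4548027000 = 32593415.80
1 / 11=0.09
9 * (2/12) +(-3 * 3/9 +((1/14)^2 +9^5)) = 11573703/196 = 59049.51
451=451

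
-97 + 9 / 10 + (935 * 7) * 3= 195389 / 10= 19538.90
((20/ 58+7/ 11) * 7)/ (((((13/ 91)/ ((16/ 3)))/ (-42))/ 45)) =-154596960/ 319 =-484629.97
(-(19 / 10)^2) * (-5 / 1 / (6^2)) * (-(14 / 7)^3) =-361 / 90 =-4.01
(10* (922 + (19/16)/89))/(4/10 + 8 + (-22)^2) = 32823675/1752944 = 18.72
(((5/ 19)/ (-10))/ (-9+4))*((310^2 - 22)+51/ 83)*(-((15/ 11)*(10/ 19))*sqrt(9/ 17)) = -358853625*sqrt(17)/ 5603081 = -264.07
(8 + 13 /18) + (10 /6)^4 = 2663 /162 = 16.44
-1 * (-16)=16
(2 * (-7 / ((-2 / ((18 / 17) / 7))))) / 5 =18 / 85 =0.21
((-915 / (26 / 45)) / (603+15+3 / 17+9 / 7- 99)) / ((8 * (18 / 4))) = -36295 / 429416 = -0.08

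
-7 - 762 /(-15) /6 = 1.47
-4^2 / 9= -16 / 9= -1.78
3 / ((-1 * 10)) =-3 / 10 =-0.30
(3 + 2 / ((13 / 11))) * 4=244 / 13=18.77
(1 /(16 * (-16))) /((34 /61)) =-61 /8704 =-0.01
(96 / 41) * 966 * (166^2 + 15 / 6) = 2555665056 / 41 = 62333294.05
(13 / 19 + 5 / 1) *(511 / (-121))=-55188 / 2299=-24.01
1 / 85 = 0.01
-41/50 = -0.82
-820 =-820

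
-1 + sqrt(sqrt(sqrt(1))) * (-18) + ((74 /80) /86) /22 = -1437883 /75680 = -19.00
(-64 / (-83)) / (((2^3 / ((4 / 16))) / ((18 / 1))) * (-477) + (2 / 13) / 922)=-0.00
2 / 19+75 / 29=1483 / 551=2.69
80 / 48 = 5 / 3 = 1.67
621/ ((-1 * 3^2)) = -69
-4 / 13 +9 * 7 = 62.69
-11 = -11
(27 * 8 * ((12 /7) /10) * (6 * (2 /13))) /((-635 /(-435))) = 23.41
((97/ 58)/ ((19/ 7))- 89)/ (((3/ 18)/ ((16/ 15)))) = -1558384/ 2755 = -565.66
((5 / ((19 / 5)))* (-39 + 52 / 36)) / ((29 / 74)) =-126.09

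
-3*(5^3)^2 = -46875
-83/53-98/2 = -2680/53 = -50.57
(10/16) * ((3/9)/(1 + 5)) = 5/144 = 0.03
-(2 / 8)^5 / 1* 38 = -19 / 512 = -0.04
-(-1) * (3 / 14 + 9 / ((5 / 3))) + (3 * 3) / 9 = 463 / 70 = 6.61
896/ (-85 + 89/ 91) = -40768/ 3823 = -10.66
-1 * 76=-76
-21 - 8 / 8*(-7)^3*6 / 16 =861 / 8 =107.62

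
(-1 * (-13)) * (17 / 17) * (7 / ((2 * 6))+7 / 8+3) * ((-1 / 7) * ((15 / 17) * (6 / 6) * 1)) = -6955 / 952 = -7.31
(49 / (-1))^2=2401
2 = 2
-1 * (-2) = 2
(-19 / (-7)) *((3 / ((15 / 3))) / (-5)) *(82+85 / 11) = -8037 / 275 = -29.23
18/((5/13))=234/5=46.80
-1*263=-263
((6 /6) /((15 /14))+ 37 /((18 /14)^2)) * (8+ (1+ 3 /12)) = 349391 /1620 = 215.67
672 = 672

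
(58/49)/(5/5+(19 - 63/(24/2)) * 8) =58/5439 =0.01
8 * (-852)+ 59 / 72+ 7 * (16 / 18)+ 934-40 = -141959 / 24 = -5914.96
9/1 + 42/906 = 9.05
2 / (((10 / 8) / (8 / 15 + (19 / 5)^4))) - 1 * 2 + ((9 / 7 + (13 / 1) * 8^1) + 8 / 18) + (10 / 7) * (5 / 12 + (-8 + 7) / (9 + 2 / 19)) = 29879853389 / 68118750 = 438.64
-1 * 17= -17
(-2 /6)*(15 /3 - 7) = 2 /3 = 0.67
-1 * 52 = -52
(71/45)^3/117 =357911/10661625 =0.03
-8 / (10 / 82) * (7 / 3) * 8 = -18368 / 15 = -1224.53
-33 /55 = -3 /5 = -0.60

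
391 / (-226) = -391 / 226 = -1.73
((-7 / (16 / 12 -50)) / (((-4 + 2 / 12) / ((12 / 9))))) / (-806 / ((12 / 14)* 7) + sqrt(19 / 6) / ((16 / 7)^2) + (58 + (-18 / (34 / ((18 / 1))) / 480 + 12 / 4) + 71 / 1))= 22838860800* sqrt(114) / 77581484307073 + 1684712816640 / 77581484307073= 0.02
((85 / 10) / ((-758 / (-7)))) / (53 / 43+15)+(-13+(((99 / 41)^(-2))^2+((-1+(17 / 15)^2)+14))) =1.32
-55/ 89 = -0.62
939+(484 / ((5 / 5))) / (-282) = 132157 / 141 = 937.28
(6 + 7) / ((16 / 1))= 13 / 16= 0.81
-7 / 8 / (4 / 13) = -91 / 32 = -2.84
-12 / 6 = -2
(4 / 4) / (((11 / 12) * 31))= 12 / 341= 0.04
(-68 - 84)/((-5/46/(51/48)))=7429/5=1485.80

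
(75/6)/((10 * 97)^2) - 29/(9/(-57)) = 41474875/225816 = 183.67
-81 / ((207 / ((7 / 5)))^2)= -49 / 13225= -0.00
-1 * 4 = -4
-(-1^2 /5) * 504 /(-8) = -63 /5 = -12.60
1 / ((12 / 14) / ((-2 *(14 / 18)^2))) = -1.41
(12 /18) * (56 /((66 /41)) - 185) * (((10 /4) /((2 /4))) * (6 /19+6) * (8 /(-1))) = 15862400 /627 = 25298.88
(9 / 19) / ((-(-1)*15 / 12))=36 / 95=0.38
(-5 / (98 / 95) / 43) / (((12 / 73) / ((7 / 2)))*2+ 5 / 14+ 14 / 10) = -173375 / 2847159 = -0.06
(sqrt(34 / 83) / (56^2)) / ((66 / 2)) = sqrt(2822) / 8589504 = 0.00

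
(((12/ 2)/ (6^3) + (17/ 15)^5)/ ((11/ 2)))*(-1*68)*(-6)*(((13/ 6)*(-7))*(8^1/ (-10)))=71332825928/ 41765625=1707.93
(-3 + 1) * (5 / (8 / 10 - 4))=3.12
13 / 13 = 1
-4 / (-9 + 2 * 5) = -4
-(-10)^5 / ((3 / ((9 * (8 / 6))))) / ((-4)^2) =25000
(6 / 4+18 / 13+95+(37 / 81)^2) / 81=16733339 / 13817466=1.21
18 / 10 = 9 / 5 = 1.80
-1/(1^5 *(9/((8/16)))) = -1/18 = -0.06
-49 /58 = -0.84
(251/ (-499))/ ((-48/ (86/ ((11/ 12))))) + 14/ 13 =294001/ 142714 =2.06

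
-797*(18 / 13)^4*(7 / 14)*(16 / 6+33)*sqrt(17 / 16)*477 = -177925935042*sqrt(17) / 28561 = -25685635.09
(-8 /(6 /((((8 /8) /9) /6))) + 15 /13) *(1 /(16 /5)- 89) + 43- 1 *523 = -3258077 /5616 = -580.14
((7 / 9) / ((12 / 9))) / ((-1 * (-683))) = 7 / 8196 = 0.00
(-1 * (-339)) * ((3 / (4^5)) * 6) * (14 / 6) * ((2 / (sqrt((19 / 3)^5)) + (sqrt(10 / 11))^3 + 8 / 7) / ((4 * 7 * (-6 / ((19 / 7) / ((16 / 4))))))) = -6441 / 100352-32205 * sqrt(110) / 6938624-3051 * sqrt(57) / 20701184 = -0.11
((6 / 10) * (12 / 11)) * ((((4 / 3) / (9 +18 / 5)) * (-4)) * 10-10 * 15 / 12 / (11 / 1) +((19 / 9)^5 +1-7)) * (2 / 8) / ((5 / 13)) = 722626307 / 55571670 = 13.00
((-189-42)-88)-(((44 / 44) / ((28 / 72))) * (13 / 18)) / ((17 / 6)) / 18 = -113896 / 357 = -319.04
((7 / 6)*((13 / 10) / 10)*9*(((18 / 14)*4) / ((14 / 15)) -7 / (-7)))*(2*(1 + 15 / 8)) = 286143 / 5600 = 51.10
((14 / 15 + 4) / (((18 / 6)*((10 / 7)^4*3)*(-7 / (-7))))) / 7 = 12691 / 675000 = 0.02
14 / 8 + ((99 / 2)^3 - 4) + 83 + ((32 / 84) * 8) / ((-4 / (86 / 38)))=387401551 / 3192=121366.40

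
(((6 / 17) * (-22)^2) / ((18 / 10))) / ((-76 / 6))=-2420 / 323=-7.49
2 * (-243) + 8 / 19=-9226 / 19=-485.58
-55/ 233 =-0.24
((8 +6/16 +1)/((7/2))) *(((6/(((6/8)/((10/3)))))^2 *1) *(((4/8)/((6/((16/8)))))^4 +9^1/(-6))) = -4857500/1701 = -2855.67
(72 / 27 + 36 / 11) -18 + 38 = 25.94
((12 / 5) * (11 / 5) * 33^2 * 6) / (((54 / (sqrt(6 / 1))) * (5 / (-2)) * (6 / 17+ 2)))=-67881 * sqrt(6) / 625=-266.04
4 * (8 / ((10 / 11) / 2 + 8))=352 / 93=3.78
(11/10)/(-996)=-11/9960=-0.00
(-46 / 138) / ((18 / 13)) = -13 / 54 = -0.24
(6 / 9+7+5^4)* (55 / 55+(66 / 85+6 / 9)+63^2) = 2512599.69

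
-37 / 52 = -0.71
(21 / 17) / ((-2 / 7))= -147 / 34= -4.32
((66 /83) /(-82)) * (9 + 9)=-594 /3403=-0.17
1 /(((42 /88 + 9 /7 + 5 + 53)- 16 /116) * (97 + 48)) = 308 /2662855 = 0.00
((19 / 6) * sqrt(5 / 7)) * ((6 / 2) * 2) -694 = -694 + 19 * sqrt(35) / 7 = -677.94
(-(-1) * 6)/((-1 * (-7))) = 0.86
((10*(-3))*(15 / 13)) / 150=-3 / 13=-0.23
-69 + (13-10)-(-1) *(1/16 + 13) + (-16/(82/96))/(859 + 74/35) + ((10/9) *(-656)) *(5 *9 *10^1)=-6485995419133/19771184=-328052.96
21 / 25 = 0.84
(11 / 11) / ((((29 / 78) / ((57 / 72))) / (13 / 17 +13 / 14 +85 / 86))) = 1694667 / 296786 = 5.71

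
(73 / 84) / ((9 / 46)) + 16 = 7727 / 378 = 20.44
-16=-16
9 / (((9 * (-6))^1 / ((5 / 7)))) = -5 / 42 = -0.12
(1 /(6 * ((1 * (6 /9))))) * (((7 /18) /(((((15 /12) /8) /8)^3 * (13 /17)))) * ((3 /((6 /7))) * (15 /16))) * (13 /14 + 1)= 35094528 /325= 107983.16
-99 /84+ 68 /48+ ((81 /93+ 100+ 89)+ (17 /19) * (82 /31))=2380733 /12369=192.48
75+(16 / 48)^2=676 / 9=75.11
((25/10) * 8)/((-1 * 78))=-10/39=-0.26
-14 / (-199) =14 / 199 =0.07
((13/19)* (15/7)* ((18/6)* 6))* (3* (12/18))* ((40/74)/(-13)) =-2.19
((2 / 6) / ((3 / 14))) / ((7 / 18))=4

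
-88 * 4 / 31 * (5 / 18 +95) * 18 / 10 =-60368 / 31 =-1947.35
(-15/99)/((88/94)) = -235/1452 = -0.16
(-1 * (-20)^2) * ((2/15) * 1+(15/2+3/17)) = -159320/51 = -3123.92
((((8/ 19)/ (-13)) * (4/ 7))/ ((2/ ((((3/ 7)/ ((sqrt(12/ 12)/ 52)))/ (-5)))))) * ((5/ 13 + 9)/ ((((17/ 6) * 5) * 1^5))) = 140544/ 5143775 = 0.03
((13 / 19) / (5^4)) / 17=13 / 201875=0.00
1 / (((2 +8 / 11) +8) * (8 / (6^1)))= 33 / 472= 0.07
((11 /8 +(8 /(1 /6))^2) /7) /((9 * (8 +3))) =18443 /5544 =3.33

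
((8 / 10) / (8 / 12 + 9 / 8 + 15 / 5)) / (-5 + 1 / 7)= -336 / 9775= -0.03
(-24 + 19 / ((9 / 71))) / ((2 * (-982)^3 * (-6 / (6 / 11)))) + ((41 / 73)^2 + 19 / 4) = 460119024502987 / 90834888766896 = 5.07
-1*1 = -1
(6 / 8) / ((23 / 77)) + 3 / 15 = 1247 / 460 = 2.71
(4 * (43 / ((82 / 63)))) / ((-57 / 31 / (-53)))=2967258 / 779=3809.06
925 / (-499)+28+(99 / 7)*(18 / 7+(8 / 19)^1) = 31808355 / 464569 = 68.47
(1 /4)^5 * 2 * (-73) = -73 /512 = -0.14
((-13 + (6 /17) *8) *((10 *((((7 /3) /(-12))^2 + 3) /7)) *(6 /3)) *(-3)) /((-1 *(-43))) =3405505 /552636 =6.16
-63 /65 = -0.97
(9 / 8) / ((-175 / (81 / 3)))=-243 / 1400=-0.17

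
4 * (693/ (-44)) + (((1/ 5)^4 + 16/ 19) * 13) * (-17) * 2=-5176523/ 11875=-435.92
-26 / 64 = -13 / 32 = -0.41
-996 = -996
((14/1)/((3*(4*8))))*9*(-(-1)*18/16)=189/128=1.48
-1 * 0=0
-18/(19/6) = -108/19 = -5.68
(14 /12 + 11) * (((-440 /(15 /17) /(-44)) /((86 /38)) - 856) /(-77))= 4006897 /29799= 134.46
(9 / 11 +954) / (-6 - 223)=-4.17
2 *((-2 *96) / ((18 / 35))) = -2240 / 3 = -746.67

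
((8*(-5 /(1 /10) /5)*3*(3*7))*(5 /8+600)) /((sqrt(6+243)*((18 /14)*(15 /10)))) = -4708900*sqrt(249) /747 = -99471.47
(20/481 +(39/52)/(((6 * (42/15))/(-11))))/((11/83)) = -2009845/592592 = -3.39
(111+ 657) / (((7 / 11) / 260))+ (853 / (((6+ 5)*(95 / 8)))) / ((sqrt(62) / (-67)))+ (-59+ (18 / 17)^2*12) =634690579 / 2023 - 228604*sqrt(62) / 32395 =313681.75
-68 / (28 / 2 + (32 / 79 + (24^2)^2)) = -2686 / 13105721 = -0.00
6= 6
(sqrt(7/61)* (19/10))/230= 19* sqrt(427)/140300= 0.00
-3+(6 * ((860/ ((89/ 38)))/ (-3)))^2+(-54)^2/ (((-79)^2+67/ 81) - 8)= 539264501060824/ 999907435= 539314.42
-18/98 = -0.18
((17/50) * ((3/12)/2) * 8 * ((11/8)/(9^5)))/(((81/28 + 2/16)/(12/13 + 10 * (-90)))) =-2549932/1081088775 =-0.00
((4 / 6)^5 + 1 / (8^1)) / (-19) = -499 / 36936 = -0.01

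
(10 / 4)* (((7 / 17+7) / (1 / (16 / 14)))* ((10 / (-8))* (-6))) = 2700 / 17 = 158.82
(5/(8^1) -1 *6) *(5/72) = -215/576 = -0.37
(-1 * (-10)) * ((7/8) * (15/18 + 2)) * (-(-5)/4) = 2975/96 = 30.99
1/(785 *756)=0.00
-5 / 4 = -1.25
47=47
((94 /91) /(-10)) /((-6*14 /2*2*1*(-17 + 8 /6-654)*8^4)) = -47 /104835727360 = -0.00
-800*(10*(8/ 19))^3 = -409600000/ 6859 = -59717.16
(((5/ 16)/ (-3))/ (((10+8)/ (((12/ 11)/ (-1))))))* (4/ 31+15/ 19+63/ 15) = 7537/ 233244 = 0.03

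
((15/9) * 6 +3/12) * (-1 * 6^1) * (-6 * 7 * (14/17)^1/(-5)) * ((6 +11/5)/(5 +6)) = -1482642/4675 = -317.14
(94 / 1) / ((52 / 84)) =1974 / 13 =151.85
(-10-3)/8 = -13/8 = -1.62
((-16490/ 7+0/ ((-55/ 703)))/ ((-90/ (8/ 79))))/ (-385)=-13192/ 1916145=-0.01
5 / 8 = 0.62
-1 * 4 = -4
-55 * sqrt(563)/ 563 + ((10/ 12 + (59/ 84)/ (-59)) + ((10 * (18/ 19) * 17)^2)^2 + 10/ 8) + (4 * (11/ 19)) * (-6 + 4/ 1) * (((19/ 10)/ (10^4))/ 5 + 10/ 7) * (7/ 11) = 38358689548032020521/ 57015437500 - 55 * sqrt(563)/ 563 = 672777252.93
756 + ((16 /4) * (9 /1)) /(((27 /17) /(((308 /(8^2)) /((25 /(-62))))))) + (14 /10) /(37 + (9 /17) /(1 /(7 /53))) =243241061 /501000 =485.51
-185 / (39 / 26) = -370 / 3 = -123.33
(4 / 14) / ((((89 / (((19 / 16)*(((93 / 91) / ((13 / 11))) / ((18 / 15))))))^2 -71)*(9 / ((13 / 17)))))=27285336650 / 12077550119714751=0.00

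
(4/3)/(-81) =-4/243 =-0.02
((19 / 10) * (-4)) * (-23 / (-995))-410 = -2040624 / 4975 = -410.18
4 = 4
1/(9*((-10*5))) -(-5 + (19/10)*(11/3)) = -443/225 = -1.97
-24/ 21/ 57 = -8/ 399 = -0.02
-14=-14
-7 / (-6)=7 / 6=1.17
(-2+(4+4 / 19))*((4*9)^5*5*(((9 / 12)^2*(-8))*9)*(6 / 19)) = -3085588961280 / 361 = -8547337842.88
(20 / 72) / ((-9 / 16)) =-40 / 81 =-0.49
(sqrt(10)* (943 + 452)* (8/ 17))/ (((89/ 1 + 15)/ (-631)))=-880245* sqrt(10)/ 221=-12595.38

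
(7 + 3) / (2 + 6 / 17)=17 / 4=4.25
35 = 35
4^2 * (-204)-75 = -3339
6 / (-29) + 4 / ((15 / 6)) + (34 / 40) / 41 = 33621 / 23780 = 1.41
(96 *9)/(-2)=-432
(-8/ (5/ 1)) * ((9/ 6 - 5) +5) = -12/ 5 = -2.40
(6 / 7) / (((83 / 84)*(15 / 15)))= 72 / 83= 0.87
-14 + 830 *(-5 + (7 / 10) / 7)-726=-4807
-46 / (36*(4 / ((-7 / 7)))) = 23 / 72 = 0.32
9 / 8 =1.12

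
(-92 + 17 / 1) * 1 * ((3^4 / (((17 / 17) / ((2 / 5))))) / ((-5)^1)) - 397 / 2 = 575 / 2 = 287.50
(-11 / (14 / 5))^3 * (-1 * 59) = 9816125 / 2744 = 3577.31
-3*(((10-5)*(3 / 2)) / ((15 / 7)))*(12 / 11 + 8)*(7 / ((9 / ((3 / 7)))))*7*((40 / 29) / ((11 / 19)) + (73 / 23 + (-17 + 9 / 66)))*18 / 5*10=7317204300 / 80707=90663.81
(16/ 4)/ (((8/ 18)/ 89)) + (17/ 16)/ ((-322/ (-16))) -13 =253753/ 322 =788.05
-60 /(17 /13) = -780 /17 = -45.88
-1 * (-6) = 6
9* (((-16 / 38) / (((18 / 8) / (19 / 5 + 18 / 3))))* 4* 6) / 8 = -4704 / 95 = -49.52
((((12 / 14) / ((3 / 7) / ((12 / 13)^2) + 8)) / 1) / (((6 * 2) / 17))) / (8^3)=51 / 182848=0.00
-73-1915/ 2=-2061/ 2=-1030.50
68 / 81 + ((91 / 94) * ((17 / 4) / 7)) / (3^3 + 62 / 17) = 13625245 / 15867576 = 0.86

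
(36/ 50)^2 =324/ 625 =0.52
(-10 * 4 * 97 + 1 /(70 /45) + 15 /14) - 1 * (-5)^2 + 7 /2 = -54597 /14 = -3899.79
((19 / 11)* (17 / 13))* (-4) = -1292 / 143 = -9.03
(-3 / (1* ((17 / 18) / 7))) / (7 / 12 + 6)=-3.38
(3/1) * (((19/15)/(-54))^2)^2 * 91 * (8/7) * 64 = 54213536/8968066875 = 0.01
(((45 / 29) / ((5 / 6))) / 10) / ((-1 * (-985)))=27 / 142825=0.00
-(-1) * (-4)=-4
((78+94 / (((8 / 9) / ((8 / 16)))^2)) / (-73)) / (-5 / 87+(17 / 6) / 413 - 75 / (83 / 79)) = 0.02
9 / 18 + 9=19 / 2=9.50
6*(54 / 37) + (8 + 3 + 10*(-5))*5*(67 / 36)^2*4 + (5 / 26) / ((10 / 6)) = -139887695 / 51948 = -2692.84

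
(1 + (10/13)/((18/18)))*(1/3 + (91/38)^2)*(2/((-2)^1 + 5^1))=604601/84474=7.16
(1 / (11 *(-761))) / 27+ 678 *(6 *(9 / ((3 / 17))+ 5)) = 51488480735 / 226017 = 227808.00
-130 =-130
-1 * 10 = -10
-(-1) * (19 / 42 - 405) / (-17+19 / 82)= 696631 / 28875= 24.13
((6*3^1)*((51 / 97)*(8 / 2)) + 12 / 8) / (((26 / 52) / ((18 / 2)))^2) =1236870 / 97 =12751.24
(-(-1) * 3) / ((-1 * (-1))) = 3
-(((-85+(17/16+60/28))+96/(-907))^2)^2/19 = -4791231559599676213091363281/2023274648471628611584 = -2368057.92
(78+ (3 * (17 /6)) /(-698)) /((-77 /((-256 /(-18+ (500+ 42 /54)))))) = 8958528 /16680455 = 0.54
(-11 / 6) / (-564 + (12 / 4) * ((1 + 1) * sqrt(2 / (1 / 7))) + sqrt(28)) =-11 / (-3384 + 12 * sqrt(7) + 36 * sqrt(14)) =0.00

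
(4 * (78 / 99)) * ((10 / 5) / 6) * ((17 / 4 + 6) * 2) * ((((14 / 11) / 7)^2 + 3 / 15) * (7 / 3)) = 701428 / 59895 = 11.71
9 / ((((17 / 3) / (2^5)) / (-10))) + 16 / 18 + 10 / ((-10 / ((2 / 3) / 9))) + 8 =-229234 / 459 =-499.42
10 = 10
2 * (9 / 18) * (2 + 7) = 9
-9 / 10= -0.90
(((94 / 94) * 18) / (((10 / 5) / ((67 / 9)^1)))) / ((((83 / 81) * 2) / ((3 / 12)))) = 5427 / 664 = 8.17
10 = 10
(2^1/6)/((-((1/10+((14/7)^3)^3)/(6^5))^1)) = -2880/569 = -5.06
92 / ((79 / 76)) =6992 / 79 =88.51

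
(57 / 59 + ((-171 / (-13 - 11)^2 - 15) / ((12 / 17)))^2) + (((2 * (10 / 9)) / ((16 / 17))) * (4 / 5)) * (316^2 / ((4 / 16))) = 8757185738417 / 11599872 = 754938.14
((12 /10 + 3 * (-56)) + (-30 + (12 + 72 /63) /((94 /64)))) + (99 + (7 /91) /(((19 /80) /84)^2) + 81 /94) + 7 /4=9536.26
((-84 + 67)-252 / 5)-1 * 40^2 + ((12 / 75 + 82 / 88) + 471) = -1314839 / 1100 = -1195.31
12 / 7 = 1.71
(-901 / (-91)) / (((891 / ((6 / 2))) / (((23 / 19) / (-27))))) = -20723 / 13864851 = -0.00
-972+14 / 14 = -971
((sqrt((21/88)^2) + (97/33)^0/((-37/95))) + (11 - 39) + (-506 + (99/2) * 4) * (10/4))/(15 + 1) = -2605871/52096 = -50.02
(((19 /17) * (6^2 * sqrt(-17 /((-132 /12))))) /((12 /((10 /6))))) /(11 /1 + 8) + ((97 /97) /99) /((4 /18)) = 1 /22 + 5 * sqrt(187) /187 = 0.41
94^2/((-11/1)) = -8836/11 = -803.27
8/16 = 1/2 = 0.50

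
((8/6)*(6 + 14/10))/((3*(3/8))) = 1184/135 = 8.77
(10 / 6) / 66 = 0.03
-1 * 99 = -99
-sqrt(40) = -2 * sqrt(10) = -6.32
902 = 902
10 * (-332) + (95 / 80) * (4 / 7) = -92941 / 28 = -3319.32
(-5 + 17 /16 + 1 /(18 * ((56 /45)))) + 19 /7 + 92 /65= 431 /1820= 0.24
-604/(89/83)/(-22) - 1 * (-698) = 708408/979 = 723.60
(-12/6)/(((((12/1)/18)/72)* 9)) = -24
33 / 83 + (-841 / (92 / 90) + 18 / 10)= -15663723 / 19090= -820.52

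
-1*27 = -27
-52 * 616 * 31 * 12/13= -916608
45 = 45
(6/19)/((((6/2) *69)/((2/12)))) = 1/3933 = 0.00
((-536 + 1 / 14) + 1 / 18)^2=1139737600 / 3969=287159.89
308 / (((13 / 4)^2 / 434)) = 2138752 / 169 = 12655.34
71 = 71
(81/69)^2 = 729/529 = 1.38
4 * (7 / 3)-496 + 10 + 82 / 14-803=-1273.81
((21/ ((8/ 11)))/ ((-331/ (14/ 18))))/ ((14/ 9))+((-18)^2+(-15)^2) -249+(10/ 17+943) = 1243.54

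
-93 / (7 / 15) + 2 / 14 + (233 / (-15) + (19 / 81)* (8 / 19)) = -608327 / 2835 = -214.58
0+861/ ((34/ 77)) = 66297/ 34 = 1949.91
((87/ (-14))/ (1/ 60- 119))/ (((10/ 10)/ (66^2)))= 93960/ 413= 227.51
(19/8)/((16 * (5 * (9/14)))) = 133/2880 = 0.05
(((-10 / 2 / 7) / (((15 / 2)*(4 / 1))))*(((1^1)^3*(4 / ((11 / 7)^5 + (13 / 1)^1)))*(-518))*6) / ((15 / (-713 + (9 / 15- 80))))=-9855221432 / 14232825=-692.43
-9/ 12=-3/ 4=-0.75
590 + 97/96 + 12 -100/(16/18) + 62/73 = 3443449/7008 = 491.36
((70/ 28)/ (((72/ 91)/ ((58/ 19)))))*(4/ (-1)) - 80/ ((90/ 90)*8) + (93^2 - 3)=2940317/ 342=8597.42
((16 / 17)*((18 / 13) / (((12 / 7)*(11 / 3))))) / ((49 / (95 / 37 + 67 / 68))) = 22986 / 1529099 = 0.02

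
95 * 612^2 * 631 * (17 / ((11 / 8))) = 3053477450880 / 11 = 277588859170.91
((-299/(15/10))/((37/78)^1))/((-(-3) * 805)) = -676/3885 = -0.17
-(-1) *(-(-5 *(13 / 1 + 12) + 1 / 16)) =1999 / 16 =124.94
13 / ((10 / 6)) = 39 / 5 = 7.80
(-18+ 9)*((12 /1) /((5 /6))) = -648 /5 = -129.60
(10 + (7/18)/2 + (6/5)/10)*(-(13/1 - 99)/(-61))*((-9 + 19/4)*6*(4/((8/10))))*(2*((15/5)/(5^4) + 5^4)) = 1325375999122/571875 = 2317597.38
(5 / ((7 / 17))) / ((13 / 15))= 1275 / 91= 14.01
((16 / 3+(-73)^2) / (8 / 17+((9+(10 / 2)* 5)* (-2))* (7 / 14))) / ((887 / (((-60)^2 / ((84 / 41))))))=-111540910 / 353913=-315.16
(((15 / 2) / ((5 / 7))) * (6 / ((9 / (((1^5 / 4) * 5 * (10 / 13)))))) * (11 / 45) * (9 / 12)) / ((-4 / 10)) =-1925 / 624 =-3.08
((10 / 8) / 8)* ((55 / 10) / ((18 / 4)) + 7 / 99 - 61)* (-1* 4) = 37.32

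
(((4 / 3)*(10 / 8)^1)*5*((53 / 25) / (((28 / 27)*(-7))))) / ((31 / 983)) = -77.17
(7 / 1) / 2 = 7 / 2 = 3.50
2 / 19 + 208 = 3954 / 19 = 208.11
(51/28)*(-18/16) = -459/224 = -2.05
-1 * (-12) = 12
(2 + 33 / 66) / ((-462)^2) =5 / 426888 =0.00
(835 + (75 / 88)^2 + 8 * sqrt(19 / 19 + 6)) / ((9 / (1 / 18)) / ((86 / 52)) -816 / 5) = -1391450975 / 108632832 -430 * sqrt(7) / 3507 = -13.13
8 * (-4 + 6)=16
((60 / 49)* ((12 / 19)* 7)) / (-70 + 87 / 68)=-48960 / 621509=-0.08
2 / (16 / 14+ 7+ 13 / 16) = 224 / 1003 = 0.22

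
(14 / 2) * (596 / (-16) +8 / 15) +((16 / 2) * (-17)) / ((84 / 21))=-17461 / 60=-291.02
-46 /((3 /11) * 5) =-506 /15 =-33.73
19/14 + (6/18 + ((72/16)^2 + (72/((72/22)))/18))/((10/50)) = 27817/252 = 110.38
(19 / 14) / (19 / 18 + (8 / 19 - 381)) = -3249 / 908579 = -0.00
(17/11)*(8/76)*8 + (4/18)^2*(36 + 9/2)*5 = 2362/209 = 11.30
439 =439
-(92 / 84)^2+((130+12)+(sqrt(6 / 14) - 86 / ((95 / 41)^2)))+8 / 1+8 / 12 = sqrt(21) / 7+531129269 / 3980025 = 134.10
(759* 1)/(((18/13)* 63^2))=3289/23814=0.14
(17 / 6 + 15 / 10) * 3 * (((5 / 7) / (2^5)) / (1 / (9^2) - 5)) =-5265 / 90496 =-0.06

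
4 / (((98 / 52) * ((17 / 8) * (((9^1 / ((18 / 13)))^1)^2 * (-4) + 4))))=-832 / 137445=-0.01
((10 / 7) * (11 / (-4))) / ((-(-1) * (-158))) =55 / 2212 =0.02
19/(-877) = -19/877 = -0.02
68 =68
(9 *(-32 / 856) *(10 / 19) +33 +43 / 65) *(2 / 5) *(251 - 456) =-362833928 / 132145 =-2745.73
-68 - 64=-132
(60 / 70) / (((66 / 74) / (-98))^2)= 3756536 / 363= 10348.58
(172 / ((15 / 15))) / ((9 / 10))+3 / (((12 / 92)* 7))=12247 / 63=194.40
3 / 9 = 1 / 3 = 0.33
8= 8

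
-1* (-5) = 5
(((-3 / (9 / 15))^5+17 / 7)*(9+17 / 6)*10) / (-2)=1293265 / 7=184752.14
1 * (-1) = -1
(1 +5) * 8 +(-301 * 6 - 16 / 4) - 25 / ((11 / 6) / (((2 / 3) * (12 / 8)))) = -19532 / 11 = -1775.64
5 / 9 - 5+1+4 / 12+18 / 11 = -146 / 99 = -1.47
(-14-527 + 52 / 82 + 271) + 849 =23765 / 41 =579.63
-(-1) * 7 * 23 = 161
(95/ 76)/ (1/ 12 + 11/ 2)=15/ 67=0.22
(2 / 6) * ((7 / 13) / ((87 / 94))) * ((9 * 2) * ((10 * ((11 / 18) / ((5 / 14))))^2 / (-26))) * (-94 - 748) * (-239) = -3140344748464 / 396981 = -7910566.87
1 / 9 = 0.11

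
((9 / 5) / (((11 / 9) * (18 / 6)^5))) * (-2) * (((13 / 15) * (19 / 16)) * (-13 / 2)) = 3211 / 39600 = 0.08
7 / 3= 2.33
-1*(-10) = 10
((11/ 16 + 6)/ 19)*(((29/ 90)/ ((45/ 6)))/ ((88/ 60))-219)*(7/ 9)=-162368969/ 2708640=-59.94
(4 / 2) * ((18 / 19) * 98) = 3528 / 19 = 185.68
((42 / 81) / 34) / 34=7 / 15606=0.00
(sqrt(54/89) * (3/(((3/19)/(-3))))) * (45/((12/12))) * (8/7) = -61560 * sqrt(534)/623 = -2283.40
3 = 3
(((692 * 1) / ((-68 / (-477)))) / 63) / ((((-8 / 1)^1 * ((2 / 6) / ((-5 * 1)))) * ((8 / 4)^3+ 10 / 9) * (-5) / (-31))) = 7674453 / 78064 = 98.31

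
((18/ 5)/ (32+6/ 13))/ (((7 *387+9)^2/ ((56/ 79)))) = 182/ 17103144105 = 0.00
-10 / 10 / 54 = -1 / 54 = -0.02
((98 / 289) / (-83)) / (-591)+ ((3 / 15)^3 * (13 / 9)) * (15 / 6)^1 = 61445407 / 2126447550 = 0.03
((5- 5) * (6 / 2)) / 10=0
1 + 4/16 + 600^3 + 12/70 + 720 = 30240100999/140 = 216000721.42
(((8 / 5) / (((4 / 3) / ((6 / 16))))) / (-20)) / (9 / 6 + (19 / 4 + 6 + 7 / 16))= -9 / 5075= -0.00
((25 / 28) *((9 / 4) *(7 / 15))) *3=45 / 16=2.81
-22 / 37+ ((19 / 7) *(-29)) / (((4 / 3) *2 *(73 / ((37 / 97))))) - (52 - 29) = -348438885 / 14671832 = -23.75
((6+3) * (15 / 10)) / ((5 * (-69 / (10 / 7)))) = -9 / 161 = -0.06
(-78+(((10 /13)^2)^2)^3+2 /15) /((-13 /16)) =435154614768924928 /4543126598883795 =95.78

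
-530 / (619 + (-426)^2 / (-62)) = 16430 / 71549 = 0.23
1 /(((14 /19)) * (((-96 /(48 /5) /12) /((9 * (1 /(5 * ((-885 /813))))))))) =139023 /51625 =2.69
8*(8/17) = 64/17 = 3.76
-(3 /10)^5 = -243 /100000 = -0.00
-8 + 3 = -5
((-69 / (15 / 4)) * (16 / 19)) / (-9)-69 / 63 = 3749 / 5985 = 0.63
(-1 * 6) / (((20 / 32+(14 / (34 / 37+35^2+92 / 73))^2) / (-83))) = 43770797987982864 / 54944669595373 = 796.63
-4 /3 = -1.33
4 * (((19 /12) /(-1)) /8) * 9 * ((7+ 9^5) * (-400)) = 168309600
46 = 46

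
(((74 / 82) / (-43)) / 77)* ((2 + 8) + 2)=-444 / 135751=-0.00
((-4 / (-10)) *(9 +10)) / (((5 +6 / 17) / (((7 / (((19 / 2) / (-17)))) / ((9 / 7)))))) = -8092 / 585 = -13.83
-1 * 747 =-747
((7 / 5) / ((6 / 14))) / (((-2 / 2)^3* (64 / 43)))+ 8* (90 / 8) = 87.81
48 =48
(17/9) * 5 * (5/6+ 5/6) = 425/27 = 15.74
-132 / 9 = -44 / 3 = -14.67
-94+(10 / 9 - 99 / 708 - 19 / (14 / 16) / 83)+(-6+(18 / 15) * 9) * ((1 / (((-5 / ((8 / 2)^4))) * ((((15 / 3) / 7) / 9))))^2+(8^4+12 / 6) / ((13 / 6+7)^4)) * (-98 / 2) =-5526761915899336673713 / 56461369387500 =-97885722.15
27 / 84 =9 / 28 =0.32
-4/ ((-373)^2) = -4/ 139129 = -0.00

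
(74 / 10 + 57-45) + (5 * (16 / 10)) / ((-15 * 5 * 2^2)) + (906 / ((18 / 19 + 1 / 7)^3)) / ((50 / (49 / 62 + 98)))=158861557921 / 113408850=1400.79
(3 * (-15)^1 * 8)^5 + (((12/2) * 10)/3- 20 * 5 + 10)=-6046617600070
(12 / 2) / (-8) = -3 / 4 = -0.75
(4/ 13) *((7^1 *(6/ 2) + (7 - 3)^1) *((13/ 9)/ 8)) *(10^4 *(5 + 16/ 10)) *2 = 550000/ 3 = 183333.33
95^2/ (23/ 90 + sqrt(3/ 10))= -18681750/ 1901 + 7310250 * sqrt(30)/ 1901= 11235.21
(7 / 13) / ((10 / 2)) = 7 / 65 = 0.11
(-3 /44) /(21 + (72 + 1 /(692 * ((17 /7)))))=-8823 /12034649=-0.00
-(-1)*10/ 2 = 5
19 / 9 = 2.11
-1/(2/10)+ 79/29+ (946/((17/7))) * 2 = 382954/493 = 776.78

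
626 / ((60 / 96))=5008 / 5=1001.60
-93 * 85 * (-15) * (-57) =-6758775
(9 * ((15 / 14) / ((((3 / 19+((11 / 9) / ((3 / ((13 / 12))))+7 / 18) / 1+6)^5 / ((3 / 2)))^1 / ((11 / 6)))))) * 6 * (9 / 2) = 44309136507043644339840 / 1031334613694846520437693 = 0.04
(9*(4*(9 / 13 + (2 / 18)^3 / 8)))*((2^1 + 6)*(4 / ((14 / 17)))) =7140136 / 7371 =968.68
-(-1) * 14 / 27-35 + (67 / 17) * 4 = -18.72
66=66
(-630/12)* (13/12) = -455/8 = -56.88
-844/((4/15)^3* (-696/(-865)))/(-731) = 205329375/2713472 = 75.67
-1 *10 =-10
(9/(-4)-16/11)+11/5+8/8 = -111/220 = -0.50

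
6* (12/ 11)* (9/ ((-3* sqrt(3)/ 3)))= -216* sqrt(3)/ 11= -34.01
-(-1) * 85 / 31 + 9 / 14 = 1469 / 434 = 3.38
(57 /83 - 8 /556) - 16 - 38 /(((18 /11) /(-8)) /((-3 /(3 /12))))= -77689961 /34611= -2244.66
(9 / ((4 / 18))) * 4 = 162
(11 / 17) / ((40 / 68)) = 11 / 10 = 1.10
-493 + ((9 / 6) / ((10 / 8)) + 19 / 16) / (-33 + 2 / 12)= -3885413 / 7880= -493.07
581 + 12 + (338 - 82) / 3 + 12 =2071 / 3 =690.33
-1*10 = -10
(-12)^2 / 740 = 36 / 185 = 0.19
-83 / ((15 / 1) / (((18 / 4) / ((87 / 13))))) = -3.72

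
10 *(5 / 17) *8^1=400 / 17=23.53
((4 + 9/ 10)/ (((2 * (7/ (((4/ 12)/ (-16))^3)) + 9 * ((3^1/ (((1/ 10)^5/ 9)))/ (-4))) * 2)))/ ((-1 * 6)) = 49/ 914794560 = 0.00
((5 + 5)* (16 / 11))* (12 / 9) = 640 / 33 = 19.39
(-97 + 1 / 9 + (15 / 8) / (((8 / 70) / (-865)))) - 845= -4358389 / 288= -15133.30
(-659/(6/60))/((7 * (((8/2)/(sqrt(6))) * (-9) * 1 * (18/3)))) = 3295 * sqrt(6)/756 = 10.68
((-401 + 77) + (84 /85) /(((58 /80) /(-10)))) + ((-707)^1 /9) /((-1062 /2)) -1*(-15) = -322.48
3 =3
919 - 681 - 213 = 25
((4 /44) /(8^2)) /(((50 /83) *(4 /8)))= 83 /17600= 0.00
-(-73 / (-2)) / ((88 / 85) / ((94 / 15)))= -220.94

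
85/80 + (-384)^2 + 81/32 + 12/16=4718731/32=147460.34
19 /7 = 2.71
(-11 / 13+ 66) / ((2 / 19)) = 16093 / 26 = 618.96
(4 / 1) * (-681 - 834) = -6060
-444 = -444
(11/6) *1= 1.83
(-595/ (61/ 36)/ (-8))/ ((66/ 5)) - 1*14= -28651/ 2684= -10.67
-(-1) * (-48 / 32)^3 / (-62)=0.05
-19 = -19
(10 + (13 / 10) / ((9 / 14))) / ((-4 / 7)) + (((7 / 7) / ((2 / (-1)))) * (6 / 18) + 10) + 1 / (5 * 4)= -502 / 45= -11.16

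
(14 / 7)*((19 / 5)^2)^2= 260642 / 625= 417.03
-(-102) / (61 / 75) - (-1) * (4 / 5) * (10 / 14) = 53794 / 427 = 125.98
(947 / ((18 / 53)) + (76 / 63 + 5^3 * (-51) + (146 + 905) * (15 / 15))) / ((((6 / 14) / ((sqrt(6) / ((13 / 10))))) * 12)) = -532225 * sqrt(6) / 1404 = -928.55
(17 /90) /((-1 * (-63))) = 17 /5670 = 0.00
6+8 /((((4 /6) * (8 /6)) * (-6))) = 9 /2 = 4.50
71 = 71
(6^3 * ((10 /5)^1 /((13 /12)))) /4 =1296 /13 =99.69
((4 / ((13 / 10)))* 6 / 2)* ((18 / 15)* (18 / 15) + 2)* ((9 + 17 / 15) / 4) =26144 / 325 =80.44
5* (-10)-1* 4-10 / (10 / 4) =-58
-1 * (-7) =7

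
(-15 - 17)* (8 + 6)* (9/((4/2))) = -2016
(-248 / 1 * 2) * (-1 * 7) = 3472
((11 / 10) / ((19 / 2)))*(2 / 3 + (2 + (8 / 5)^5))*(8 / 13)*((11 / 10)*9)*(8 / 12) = 119358272 / 19296875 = 6.19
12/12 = 1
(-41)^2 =1681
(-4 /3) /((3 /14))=-56 /9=-6.22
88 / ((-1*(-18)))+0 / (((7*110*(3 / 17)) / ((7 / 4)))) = 44 / 9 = 4.89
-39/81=-13/27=-0.48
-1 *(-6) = 6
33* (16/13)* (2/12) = 88/13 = 6.77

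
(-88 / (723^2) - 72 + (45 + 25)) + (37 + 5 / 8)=148977061 / 4181832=35.62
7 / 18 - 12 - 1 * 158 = -3053 / 18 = -169.61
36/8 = 9/2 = 4.50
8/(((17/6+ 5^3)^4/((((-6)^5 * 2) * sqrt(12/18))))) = -53747712 * sqrt(6)/346083947521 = -0.00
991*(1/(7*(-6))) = -991/42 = -23.60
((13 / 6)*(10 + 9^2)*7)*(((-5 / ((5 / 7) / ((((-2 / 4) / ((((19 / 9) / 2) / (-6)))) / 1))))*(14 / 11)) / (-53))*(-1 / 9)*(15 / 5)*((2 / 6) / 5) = -811538 / 55385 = -14.65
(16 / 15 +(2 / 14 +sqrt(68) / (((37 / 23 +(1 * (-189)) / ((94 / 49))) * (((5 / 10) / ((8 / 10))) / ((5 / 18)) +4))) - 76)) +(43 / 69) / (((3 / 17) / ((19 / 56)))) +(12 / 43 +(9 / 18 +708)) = 1583063227 / 2492280 - 17296 * sqrt(17) / 5238125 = 635.17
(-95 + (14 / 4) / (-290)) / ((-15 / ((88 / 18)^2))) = 987844 / 6525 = 151.39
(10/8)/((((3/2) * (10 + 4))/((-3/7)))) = -5/196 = -0.03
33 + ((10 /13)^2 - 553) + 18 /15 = -437886 /845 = -518.21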